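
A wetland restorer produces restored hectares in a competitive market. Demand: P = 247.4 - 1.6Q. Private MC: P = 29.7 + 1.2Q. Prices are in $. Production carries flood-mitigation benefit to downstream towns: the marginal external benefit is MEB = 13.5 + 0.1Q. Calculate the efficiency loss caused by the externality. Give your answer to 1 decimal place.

DWL = $83.8

Market equilibrium (private): 29.7 + 1.2Q = 247.4 - 1.6Q → Q_m = 77.7500.
Social marginal cost = private MC − MEB = 16.2 + 1.1Q.
Set SMC = demand: 16.2 + 1.1Q = 247.4 - 1.6Q → Q* = 85.6296.
The welfare-loss triangle has base |Q_m − Q*| and height MEB(Q_m) (the vertical gap between SMC and demand is zero at Q* and MEB at Q_m).
DWL = ½ × 7.8796 × 21.2750 = 83.8192.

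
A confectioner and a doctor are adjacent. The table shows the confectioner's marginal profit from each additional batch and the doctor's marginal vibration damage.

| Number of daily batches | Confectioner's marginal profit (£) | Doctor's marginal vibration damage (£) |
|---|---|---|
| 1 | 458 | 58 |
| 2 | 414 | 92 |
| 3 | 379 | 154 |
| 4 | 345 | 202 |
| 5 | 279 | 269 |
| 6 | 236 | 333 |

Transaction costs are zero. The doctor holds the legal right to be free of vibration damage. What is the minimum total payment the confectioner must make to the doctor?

Efficient level: marginal profit ≥ marginal vibration damage through level 5, so k* = 5.
With the doctor holding the right, the confectioner must at least compensate total damage at k*: 58 + 92 + 154 + 202 + 269 = 775.

£775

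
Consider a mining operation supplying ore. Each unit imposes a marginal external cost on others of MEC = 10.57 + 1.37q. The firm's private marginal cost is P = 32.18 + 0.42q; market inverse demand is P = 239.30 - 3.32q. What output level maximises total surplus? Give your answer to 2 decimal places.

Social marginal cost = private MC + MEC = 42.75 + 1.79q.
Set SMC = demand: 42.75 + 1.79q = 239.30 - 3.32q → q* = 38.4638.

q* = 38.46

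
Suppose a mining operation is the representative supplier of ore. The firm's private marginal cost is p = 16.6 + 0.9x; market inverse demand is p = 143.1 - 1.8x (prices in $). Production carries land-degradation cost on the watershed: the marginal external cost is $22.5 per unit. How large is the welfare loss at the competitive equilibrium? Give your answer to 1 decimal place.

Market equilibrium (private): 16.6 + 0.9x = 143.1 - 1.8x → x_m = 46.8519.
Social marginal cost = private MC + MEC = 39.1 + 0.9x.
Set SMC = demand: 39.1 + 0.9x = 143.1 - 1.8x → x* = 38.5185.
Between x* and x_m the wedge SMC − demand runs linearly from 0 to MEC(x_m), so the loss is a triangle.
DWL = ½ × 8.3334 × 22.5000 = 93.7508.

DWL = $93.8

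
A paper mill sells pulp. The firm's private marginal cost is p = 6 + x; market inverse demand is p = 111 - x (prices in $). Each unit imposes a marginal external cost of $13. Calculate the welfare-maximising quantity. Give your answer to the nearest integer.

Social marginal cost = private MC + MEC = 19 + x.
Set SMC = demand: 19 + x = 111 - x → x* = 46.0000.

x* = 46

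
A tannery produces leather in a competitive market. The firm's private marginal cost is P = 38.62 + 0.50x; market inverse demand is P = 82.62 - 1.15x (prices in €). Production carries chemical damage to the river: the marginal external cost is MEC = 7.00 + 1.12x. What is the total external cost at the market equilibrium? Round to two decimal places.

Market equilibrium (private): 38.62 + 0.50x = 82.62 - 1.15x → x_m = 26.6667.
Total external cost = ∫₀^{x_m} (7.00 + 1.12x) dx = 7.00×26.6667 + ½×1.12×26.6667² = 584.8901.

€584.89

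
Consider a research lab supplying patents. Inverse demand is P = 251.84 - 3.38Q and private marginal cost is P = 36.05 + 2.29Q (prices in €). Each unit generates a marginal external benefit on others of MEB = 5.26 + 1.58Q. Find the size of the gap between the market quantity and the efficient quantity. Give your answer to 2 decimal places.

Market equilibrium (private): 36.05 + 2.29Q = 251.84 - 3.38Q → Q_m = 38.0582.
Social marginal cost = private MC − MEB = 30.79 + 0.71Q.
Set SMC = demand: 30.79 + 0.71Q = 251.84 - 3.38Q → Q* = 54.0465.
Gap = |38.0582 − 54.0465| = 15.9883.

15.99 units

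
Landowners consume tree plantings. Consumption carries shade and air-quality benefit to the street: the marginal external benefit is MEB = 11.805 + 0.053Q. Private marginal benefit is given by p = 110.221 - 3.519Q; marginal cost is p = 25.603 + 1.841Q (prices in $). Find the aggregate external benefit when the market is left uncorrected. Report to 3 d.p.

Market equilibrium (private): 25.603 + 1.841Q = 110.221 - 3.519Q → Q_m = 15.7869.
Total external benefit = ∫₀^{Q_m} (11.805 + 0.053Q) dQ = 11.805×15.7869 + ½×0.053×15.7869² = 192.9688.

$192.969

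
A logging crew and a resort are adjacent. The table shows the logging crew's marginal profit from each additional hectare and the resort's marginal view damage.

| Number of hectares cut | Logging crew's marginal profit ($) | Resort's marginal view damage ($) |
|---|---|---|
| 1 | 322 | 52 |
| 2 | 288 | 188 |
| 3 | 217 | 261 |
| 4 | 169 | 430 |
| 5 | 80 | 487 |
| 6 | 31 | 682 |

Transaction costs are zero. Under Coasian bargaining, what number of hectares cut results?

2

Bargaining reaches the level where marginal profit last exceeds marginal view damage.
That holds through level 2 (288 ≥ 188) but not at 3 (217 < 261).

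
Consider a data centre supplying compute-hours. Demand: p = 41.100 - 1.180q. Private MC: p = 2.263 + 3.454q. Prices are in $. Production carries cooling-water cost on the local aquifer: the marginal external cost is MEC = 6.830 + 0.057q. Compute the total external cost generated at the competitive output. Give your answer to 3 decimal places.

Market equilibrium (private): 2.263 + 3.454q = 41.100 - 1.180q → q_m = 8.3809.
Total external cost = ∫₀^{q_m} (6.830 + 0.057q) dq = 6.830×8.3809 + ½×0.057×8.3809² = 59.2434.

$59.243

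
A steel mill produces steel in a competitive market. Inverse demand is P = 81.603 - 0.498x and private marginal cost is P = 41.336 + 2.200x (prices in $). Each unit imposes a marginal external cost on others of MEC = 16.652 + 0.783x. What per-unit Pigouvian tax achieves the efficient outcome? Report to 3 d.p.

tax = $21.964 per unit

Social marginal cost = private MC + MEC = 57.988 + 2.983x.
Set SMC = demand: 57.988 + 2.983x = 81.603 - 0.498x → x* = 6.7840.
The Pigouvian tax equals MEC at x*: 16.652 + 0.783×6.7840 = 21.9639.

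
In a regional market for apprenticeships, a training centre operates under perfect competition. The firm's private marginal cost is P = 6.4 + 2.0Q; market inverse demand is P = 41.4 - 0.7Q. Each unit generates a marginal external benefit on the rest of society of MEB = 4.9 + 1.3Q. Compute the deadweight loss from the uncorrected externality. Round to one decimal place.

DWL = 169.0

Market equilibrium (private): 6.4 + 2.0Q = 41.4 - 0.7Q → Q_m = 12.9630.
Social marginal cost = private MC − MEB = 1.5 + 0.7Q.
Set SMC = demand: 1.5 + 0.7Q = 41.4 - 0.7Q → Q* = 28.5000.
Between Q* and Q_m the wedge demand − SMC runs linearly from 0 to MEB(Q_m), so the loss is a triangle.
DWL = ½ × 15.5370 × 21.7519 = 168.9796.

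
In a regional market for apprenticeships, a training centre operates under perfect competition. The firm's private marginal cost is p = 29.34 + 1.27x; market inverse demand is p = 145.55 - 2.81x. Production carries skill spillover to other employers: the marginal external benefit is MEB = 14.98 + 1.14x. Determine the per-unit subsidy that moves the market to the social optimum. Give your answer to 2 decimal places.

Social marginal cost = private MC − MEB = 14.36 + 0.13x.
Set SMC = demand: 14.36 + 0.13x = 145.55 - 2.81x → x* = 44.6224.
The Pigouvian subsidy equals MEB at x*: 14.98 + 1.14×44.6224 = 65.8495.

subsidy = 65.85 per unit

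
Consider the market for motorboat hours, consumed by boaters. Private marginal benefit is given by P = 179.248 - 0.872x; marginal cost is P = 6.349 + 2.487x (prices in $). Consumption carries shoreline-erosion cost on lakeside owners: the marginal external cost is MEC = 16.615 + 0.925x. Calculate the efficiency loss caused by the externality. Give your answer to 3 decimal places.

DWL = $481.468

Market equilibrium (private): 6.349 + 2.487x = 179.248 - 0.872x → x_m = 51.4734.
Social marginal benefit = demand − MEC = 162.633 - 1.797x.
Set SMB = MC: 162.633 - 1.797x = 6.349 + 2.487x → x* = 36.4809.
The welfare-loss triangle has base |x_m − x*| and height MEC(x_m) (the vertical gap between SMB and MC is zero at x* and MEC at x_m).
DWL = ½ × 14.9925 × 64.2279 = 481.4684.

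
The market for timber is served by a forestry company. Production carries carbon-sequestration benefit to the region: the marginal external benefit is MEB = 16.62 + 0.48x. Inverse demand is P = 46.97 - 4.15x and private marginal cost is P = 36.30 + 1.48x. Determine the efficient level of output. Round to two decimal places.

x* = 5.30

Social marginal cost = private MC − MEB = 19.68 + x.
Set SMC = demand: 19.68 + x = 46.97 - 4.15x → x* = 5.2990.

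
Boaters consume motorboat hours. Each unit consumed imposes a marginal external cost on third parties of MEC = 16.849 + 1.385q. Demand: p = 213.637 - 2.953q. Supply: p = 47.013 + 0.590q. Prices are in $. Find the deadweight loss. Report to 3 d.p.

DWL = $681.962

Market equilibrium (private): 47.013 + 0.590q = 213.637 - 2.953q → q_m = 47.0291.
Social marginal benefit = demand − MEC = 196.788 - 4.338q.
Set SMB = MC: 196.788 - 4.338q = 47.013 + 0.590q → q* = 30.3927.
The welfare-loss triangle has base |q_m − q*| and height MEC(q_m) (the vertical gap between SMB and MC is zero at q* and MEC at q_m).
DWL = ½ × 16.6364 × 81.9843 = 681.9618.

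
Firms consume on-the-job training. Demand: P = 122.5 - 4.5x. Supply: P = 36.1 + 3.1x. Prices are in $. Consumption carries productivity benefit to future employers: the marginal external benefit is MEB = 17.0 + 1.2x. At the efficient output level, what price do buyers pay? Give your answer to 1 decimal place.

Social marginal benefit = demand + MEB = 139.5 - 3.3x.
Set SMB = MC: 139.5 - 3.3x = 36.1 + 3.1x → x* = 16.1563.
Consumer price on the demand curve at x*: 122.5 − 4.5×16.1563 = 49.7967.

P = $49.8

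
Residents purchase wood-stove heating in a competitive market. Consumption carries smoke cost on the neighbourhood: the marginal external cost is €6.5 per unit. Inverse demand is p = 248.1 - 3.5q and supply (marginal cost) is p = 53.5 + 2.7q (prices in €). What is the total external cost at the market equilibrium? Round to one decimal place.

Market equilibrium (private): 53.5 + 2.7q = 248.1 - 3.5q → q_m = 31.3871.
Total external cost = MEC × q_m = 6.5 × 31.3871 = 204.0162.

€204.0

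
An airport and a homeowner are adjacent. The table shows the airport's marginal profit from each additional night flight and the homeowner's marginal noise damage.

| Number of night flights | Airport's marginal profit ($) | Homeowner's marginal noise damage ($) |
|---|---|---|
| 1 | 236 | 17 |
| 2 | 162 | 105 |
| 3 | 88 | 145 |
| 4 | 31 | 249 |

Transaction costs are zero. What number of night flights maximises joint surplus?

Bargaining reaches the level where marginal profit last exceeds marginal noise damage.
That holds through level 2 (162 ≥ 105) but not at 3 (88 < 145).

2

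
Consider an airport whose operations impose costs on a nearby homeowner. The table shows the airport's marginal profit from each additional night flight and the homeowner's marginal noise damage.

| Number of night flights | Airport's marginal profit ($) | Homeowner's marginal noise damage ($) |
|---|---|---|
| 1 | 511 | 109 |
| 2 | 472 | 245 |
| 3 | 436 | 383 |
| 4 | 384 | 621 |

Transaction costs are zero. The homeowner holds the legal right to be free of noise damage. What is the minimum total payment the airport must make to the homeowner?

$737

Efficient level: marginal profit ≥ marginal noise damage through level 3, so k* = 3.
With the homeowner holding the right, the airport must at least compensate total damage at k*: 109 + 245 + 383 = 737.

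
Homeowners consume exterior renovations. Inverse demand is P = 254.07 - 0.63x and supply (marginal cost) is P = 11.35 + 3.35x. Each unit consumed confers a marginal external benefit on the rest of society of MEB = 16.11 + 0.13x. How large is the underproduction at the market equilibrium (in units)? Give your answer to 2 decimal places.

Market equilibrium (private): 11.35 + 3.35x = 254.07 - 0.63x → x_m = 60.9849.
Social marginal benefit = demand + MEB = 270.18 - 0.50x.
Set SMB = MC: 270.18 - 0.50x = 11.35 + 3.35x → x* = 67.2286.
Gap = |60.9849 − 67.2286| = 6.2437.

6.24 units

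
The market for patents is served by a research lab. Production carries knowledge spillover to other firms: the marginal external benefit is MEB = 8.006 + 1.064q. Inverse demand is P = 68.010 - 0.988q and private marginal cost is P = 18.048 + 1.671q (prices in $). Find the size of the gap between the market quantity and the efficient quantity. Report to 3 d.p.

Market equilibrium (private): 18.048 + 1.671q = 68.010 - 0.988q → q_m = 18.7898.
Social marginal cost = private MC − MEB = 10.042 + 0.607q.
Set SMC = demand: 10.042 + 0.607q = 68.010 - 0.988q → q* = 36.3436.
Gap = |18.7898 − 36.3436| = 17.5538.

17.554 units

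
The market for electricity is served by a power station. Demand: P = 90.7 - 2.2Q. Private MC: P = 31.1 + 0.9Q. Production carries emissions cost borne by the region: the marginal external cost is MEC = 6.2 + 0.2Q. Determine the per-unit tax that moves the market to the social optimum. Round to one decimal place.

tax = 9.4 per unit

Social marginal cost = private MC + MEC = 37.3 + 1.1Q.
Set SMC = demand: 37.3 + 1.1Q = 90.7 - 2.2Q → Q* = 16.1818.
The Pigouvian tax equals MEC at Q*: 6.2 + 0.2×16.1818 = 9.4364.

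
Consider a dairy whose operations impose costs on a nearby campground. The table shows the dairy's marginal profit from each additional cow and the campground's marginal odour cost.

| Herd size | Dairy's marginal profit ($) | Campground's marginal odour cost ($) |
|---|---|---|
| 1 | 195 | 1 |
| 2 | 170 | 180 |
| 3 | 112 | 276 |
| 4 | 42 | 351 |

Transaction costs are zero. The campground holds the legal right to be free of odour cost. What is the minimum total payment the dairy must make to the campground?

Efficient level: marginal profit ≥ marginal odour cost through level 1, so k* = 1.
With the campground holding the right, the dairy must at least compensate total damage at k*: 1 = 1.

$1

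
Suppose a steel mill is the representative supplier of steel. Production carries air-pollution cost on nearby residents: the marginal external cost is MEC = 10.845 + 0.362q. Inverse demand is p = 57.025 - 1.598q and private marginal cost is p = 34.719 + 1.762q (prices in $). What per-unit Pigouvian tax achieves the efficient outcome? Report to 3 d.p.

Social marginal cost = private MC + MEC = 45.564 + 2.124q.
Set SMC = demand: 45.564 + 2.124q = 57.025 - 1.598q → q* = 3.0793.
The Pigouvian tax equals MEC at q*: 10.845 + 0.362×3.0793 = 11.9597.

tax = $11.960 per unit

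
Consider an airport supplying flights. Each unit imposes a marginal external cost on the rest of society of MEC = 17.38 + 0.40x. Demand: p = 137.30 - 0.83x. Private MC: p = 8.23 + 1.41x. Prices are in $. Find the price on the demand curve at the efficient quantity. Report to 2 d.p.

P = $102.19

Social marginal cost = private MC + MEC = 25.61 + 1.81x.
Set SMC = demand: 25.61 + 1.81x = 137.30 - 0.83x → x* = 42.3068.
Consumer price on the demand curve at x*: 137.30 − 0.83×42.3068 = 102.1854.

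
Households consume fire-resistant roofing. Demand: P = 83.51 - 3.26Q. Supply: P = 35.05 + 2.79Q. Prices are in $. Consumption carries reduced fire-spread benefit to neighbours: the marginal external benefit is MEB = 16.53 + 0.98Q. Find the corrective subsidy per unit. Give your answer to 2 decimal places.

Social marginal benefit = demand + MEB = 100.04 - 2.28Q.
Set SMB = MC: 100.04 - 2.28Q = 35.05 + 2.79Q → Q* = 12.8185.
The Pigouvian subsidy equals MEB at Q*: 16.53 + 0.98×12.8185 = 29.0921.

subsidy = $29.09 per unit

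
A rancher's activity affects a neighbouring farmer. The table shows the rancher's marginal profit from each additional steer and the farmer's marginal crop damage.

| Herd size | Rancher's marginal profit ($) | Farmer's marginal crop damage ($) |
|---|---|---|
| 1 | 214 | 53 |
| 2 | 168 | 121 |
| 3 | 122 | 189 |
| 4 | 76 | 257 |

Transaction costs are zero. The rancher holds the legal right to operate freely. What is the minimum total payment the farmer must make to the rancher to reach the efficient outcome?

Left alone the rancher would choose level 4 (marginal profit stays positive).
Efficient level: k* = 2 (marginal profit ≥ marginal crop damage through 2).
The farmer must at least cover the rancher's forgone profit from cutting 4→2: 122 + 76 = 198.

$198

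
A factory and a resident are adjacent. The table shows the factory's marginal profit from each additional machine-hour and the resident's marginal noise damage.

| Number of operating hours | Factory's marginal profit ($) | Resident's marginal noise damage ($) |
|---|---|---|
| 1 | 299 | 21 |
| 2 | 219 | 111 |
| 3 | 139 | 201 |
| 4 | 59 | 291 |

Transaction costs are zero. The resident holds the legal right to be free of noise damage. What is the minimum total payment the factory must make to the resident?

Efficient level: marginal profit ≥ marginal noise damage through level 2, so k* = 2.
With the resident holding the right, the factory must at least compensate total damage at k*: 21 + 111 = 132.

$132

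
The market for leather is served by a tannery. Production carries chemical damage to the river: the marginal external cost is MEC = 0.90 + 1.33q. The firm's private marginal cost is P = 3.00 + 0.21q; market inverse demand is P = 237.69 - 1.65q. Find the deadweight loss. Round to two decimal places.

Market equilibrium (private): 3.00 + 0.21q = 237.69 - 1.65q → q_m = 126.1774.
Social marginal cost = private MC + MEC = 3.90 + 1.54q.
Set SMC = demand: 3.90 + 1.54q = 237.69 - 1.65q → q* = 73.2884.
Height of the DWL triangle at q_m is SMC(q_m) − demand(q_m) = MEC(q_m) = 168.7160.
DWL = ½ × 52.8890 × 168.7160 = 4461.6103.

DWL = 4461.61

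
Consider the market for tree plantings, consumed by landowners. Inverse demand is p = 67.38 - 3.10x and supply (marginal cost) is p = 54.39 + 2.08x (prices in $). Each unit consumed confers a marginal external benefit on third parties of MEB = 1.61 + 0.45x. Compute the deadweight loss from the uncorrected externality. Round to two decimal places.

DWL = $0.79

Market equilibrium (private): 54.39 + 2.08x = 67.38 - 3.10x → x_m = 2.5077.
Social marginal benefit = demand + MEB = 68.99 - 2.65x.
Set SMB = MC: 68.99 - 2.65x = 54.39 + 2.08x → x* = 3.0867.
Height of the DWL triangle at x_m is SMB(x_m) − MC(x_m) = MEB(x_m) = 2.7385.
DWL = ½ × 0.5790 × 2.7385 = 0.7928.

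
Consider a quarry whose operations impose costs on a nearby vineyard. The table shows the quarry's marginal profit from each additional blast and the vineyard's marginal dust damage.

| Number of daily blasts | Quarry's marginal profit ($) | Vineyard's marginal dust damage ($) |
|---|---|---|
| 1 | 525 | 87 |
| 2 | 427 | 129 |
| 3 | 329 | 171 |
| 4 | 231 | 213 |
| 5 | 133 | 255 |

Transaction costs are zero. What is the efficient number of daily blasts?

Bargaining reaches the level where marginal profit last exceeds marginal dust damage.
That holds through level 4 (231 ≥ 213) but not at 5 (133 < 255).

4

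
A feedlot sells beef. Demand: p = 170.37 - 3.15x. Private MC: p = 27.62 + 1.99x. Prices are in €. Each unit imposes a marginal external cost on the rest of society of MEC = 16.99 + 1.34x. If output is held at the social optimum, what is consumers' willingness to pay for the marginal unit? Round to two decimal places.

P = €109.24

Social marginal cost = private MC + MEC = 44.61 + 3.33x.
Set SMC = demand: 44.61 + 3.33x = 170.37 - 3.15x → x* = 19.4074.
Consumer price on the demand curve at x*: 170.37 − 3.15×19.4074 = 109.2367.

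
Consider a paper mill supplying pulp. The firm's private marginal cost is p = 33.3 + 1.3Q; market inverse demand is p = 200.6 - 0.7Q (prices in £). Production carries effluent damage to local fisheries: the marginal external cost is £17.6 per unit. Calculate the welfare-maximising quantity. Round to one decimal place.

Social marginal cost = private MC + MEC = 50.9 + 1.3Q.
Set SMC = demand: 50.9 + 1.3Q = 200.6 - 0.7Q → Q* = 74.8500.

Q* = 74.9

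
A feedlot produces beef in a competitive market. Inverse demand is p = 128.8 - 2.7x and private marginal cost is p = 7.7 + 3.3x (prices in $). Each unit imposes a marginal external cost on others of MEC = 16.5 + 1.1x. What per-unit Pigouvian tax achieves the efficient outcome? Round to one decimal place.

Social marginal cost = private MC + MEC = 24.2 + 4.4x.
Set SMC = demand: 24.2 + 4.4x = 128.8 - 2.7x → x* = 14.7324.
The Pigouvian tax equals MEC at x*: 16.5 + 1.1×14.7324 = 32.7056.

tax = $32.7 per unit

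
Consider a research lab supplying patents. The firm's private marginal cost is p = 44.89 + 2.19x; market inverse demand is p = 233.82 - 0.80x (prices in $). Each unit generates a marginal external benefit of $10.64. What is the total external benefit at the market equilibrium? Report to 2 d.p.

Market equilibrium (private): 44.89 + 2.19x = 233.82 - 0.80x → x_m = 63.1873.
Total external benefit = MEB × x_m = 10.64 × 63.1873 = 672.3129.

$672.31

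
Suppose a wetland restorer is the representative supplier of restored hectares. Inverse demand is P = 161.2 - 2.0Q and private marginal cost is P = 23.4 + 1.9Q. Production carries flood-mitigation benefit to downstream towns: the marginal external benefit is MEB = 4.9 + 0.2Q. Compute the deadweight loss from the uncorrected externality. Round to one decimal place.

DWL = 19.4

Market equilibrium (private): 23.4 + 1.9Q = 161.2 - 2.0Q → Q_m = 35.3333.
Social marginal cost = private MC − MEB = 18.5 + 1.7Q.
Set SMC = demand: 18.5 + 1.7Q = 161.2 - 2.0Q → Q* = 38.5676.
The loss is the area between SMC and demand from Q* to Q_m; with linear curves that's a triangle of height MEB(Q_m).
DWL = ½ × 3.2343 × 11.9667 = 19.3519.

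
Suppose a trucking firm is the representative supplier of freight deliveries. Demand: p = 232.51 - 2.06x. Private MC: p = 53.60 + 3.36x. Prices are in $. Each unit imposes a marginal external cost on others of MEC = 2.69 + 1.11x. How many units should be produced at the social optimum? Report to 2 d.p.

Social marginal cost = private MC + MEC = 56.29 + 4.47x.
Set SMC = demand: 56.29 + 4.47x = 232.51 - 2.06x → x* = 26.9862.

x* = 26.99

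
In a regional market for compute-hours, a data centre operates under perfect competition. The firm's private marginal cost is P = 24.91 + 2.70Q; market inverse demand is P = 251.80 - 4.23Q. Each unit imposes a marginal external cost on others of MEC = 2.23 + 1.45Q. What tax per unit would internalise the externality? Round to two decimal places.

Social marginal cost = private MC + MEC = 27.14 + 4.15Q.
Set SMC = demand: 27.14 + 4.15Q = 251.80 - 4.23Q → Q* = 26.8091.
The Pigouvian tax equals MEC at Q*: 2.23 + 1.45×26.8091 = 41.1032.

tax = 41.10 per unit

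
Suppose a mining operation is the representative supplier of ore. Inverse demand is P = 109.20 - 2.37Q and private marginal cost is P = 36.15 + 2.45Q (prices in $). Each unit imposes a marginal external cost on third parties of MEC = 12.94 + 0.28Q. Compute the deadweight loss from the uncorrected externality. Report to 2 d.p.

Market equilibrium (private): 36.15 + 2.45Q = 109.20 - 2.37Q → Q_m = 15.1556.
Social marginal cost = private MC + MEC = 49.09 + 2.73Q.
Set SMC = demand: 49.09 + 2.73Q = 109.20 - 2.37Q → Q* = 11.7863.
Between Q* and Q_m the wedge SMC − demand runs linearly from 0 to MEC(Q_m), so the loss is a triangle.
DWL = ½ × 3.3693 × 17.1836 = 28.9484.

DWL = $28.95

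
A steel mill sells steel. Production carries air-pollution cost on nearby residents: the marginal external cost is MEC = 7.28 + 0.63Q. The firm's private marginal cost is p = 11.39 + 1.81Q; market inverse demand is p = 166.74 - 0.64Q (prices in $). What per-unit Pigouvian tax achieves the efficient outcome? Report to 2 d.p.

Social marginal cost = private MC + MEC = 18.67 + 2.44Q.
Set SMC = demand: 18.67 + 2.44Q = 166.74 - 0.64Q → Q* = 48.0747.
The Pigouvian tax equals MEC at Q*: 7.28 + 0.63×48.0747 = 37.5671.

tax = $37.57 per unit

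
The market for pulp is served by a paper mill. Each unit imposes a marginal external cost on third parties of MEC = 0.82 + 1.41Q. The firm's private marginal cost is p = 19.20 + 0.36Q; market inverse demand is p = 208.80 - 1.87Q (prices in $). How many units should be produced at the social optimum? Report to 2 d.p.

Q* = 51.86

Social marginal cost = private MC + MEC = 20.02 + 1.77Q.
Set SMC = demand: 20.02 + 1.77Q = 208.80 - 1.87Q → Q* = 51.8626.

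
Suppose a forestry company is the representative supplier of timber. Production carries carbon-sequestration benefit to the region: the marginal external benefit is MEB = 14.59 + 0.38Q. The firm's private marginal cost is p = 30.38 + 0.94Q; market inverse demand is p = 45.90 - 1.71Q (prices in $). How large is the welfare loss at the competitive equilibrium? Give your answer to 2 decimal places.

Market equilibrium (private): 30.38 + 0.94Q = 45.90 - 1.71Q → Q_m = 5.8566.
Social marginal cost = private MC − MEB = 15.79 + 0.56Q.
Set SMC = demand: 15.79 + 0.56Q = 45.90 - 1.71Q → Q* = 13.2643.
Between Q* and Q_m the wedge demand − SMC runs linearly from 0 to MEB(Q_m), so the loss is a triangle.
DWL = ½ × 7.4077 × 16.8155 = 62.2821.

DWL = $62.28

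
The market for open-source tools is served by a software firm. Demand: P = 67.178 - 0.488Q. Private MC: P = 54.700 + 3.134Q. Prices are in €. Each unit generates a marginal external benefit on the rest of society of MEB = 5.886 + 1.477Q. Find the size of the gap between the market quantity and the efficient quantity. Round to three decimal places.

Market equilibrium (private): 54.700 + 3.134Q = 67.178 - 0.488Q → Q_m = 3.4451.
Social marginal cost = private MC − MEB = 48.814 + 1.657Q.
Set SMC = demand: 48.814 + 1.657Q = 67.178 - 0.488Q → Q* = 8.5613.
Gap = |3.4451 − 8.5613| = 5.1162.

5.116 units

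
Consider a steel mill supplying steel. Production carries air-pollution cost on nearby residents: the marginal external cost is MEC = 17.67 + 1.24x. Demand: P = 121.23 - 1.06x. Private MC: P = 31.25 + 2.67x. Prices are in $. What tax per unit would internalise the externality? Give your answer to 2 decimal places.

Social marginal cost = private MC + MEC = 48.92 + 3.91x.
Set SMC = demand: 48.92 + 3.91x = 121.23 - 1.06x → x* = 14.5493.
The Pigouvian tax equals MEC at x*: 17.67 + 1.24×14.5493 = 35.7111.

tax = $35.71 per unit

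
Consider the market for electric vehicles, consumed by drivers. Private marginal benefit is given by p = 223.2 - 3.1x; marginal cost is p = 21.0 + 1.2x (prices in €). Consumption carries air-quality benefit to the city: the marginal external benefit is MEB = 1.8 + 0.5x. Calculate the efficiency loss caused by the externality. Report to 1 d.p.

DWL = €84.3

Market equilibrium (private): 21.0 + 1.2x = 223.2 - 3.1x → x_m = 47.0233.
Social marginal benefit = demand + MEB = 225.0 - 2.6x.
Set SMB = MC: 225.0 - 2.6x = 21.0 + 1.2x → x* = 53.6842.
The loss is the area between SMB and MC from x* to x_m; with linear curves that's a triangle of height MEB(x_m).
DWL = ½ × 6.6609 × 25.3116 = 84.2990.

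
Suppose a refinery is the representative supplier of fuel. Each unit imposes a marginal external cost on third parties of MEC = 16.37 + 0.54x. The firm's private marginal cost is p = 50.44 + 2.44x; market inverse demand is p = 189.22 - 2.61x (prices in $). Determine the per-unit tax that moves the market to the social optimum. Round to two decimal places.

Social marginal cost = private MC + MEC = 66.81 + 2.98x.
Set SMC = demand: 66.81 + 2.98x = 189.22 - 2.61x → x* = 21.8980.
The Pigouvian tax equals MEC at x*: 16.37 + 0.54×21.8980 = 28.1949.

tax = $28.19 per unit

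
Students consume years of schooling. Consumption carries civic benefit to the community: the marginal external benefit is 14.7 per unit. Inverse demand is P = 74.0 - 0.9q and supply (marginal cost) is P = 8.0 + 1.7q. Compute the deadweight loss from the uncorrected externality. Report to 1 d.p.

Market equilibrium (private): 8.0 + 1.7q = 74.0 - 0.9q → q_m = 25.3846.
Social marginal benefit = demand + MEB = 88.7 - 0.9q.
Set SMB = MC: 88.7 - 0.9q = 8.0 + 1.7q → q* = 31.0385.
Height of the DWL triangle at q_m is SMB(q_m) − MC(q_m) = MEB(q_m) = 14.7000.
DWL = ½ × 5.6539 × 14.7000 = 41.5562.

DWL = 41.6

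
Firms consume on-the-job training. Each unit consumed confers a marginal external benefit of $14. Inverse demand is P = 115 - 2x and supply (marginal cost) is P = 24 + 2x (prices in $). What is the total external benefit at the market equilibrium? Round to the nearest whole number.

$319

Market equilibrium (private): 24 + 2x = 115 - 2x → x_m = 22.7500.
Total external benefit = MEB × x_m = 14 × 22.7500 = 318.5000.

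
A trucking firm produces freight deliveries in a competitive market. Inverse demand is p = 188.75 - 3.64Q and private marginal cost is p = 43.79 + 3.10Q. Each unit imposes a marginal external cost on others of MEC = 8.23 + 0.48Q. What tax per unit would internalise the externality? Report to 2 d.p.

tax = 17.32 per unit

Social marginal cost = private MC + MEC = 52.02 + 3.58Q.
Set SMC = demand: 52.02 + 3.58Q = 188.75 - 3.64Q → Q* = 18.9377.
The Pigouvian tax equals MEC at Q*: 8.23 + 0.48×18.9377 = 17.3201.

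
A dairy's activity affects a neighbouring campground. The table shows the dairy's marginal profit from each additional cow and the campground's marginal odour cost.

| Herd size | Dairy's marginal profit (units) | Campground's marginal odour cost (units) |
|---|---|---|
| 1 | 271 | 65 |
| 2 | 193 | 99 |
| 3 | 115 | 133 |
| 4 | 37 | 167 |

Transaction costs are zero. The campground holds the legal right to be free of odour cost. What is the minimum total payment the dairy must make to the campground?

Efficient level: marginal profit ≥ marginal odour cost through level 2, so k* = 2.
With the campground holding the right, the dairy must at least compensate total damage at k*: 65 + 99 = 164.

164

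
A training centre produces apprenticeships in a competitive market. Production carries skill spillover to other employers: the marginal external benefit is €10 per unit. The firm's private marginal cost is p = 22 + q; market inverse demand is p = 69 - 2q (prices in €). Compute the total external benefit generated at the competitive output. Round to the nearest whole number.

€157

Market equilibrium (private): 22 + q = 69 - 2q → q_m = 15.6667.
Total external benefit = MEB × q_m = 10 × 15.6667 = 156.6670.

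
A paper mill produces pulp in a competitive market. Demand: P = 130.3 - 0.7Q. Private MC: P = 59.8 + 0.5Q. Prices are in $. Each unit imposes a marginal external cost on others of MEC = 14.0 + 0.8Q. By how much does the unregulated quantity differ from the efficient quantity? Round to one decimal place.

Market equilibrium (private): 59.8 + 0.5Q = 130.3 - 0.7Q → Q_m = 58.7500.
Social marginal cost = private MC + MEC = 73.8 + 1.3Q.
Set SMC = demand: 73.8 + 1.3Q = 130.3 - 0.7Q → Q* = 28.2500.
Gap = |58.7500 − 28.2500| = 30.5000.

30.5 units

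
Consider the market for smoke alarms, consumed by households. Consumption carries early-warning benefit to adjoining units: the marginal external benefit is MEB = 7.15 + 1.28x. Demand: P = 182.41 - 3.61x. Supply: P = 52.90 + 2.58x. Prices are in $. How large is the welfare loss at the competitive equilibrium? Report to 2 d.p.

DWL = $117.24

Market equilibrium (private): 52.90 + 2.58x = 182.41 - 3.61x → x_m = 20.9225.
Social marginal benefit = demand + MEB = 189.56 - 2.33x.
Set SMB = MC: 189.56 - 2.33x = 52.90 + 2.58x → x* = 27.8330.
The welfare-loss triangle has base |x_m − x*| and height MEB(x_m) (the vertical gap between SMB and MC is zero at x* and MEB at x_m).
DWL = ½ × 6.9105 × 33.9307 = 117.2391.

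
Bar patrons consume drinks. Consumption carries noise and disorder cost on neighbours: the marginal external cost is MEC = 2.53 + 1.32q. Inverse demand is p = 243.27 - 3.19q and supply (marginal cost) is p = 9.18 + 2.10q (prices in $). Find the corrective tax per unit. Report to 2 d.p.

Social marginal benefit = demand − MEC = 240.74 - 4.51q.
Set SMB = MC: 240.74 - 4.51q = 9.18 + 2.10q → q* = 35.0318.
The Pigouvian tax equals MEC at q*: 2.53 + 1.32×35.0318 = 48.7720.

tax = $48.77 per unit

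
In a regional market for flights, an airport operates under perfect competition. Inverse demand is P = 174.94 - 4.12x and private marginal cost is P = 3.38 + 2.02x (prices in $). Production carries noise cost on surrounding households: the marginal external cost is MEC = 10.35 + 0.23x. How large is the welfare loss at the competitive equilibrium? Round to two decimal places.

DWL = $22.09

Market equilibrium (private): 3.38 + 2.02x = 174.94 - 4.12x → x_m = 27.9414.
Social marginal cost = private MC + MEC = 13.73 + 2.25x.
Set SMC = demand: 13.73 + 2.25x = 174.94 - 4.12x → x* = 25.3077.
Height of the DWL triangle at x_m is SMC(x_m) − demand(x_m) = MEC(x_m) = 16.7765.
DWL = ½ × 2.6337 × 16.7765 = 22.0921.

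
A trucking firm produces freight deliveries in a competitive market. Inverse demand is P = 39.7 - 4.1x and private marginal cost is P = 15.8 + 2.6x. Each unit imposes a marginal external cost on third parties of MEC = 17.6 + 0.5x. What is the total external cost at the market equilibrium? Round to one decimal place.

66.0

Market equilibrium (private): 15.8 + 2.6x = 39.7 - 4.1x → x_m = 3.5672.
Total external cost = ∫₀^{x_m} (17.6 + 0.5x) dx = 17.6×3.5672 + ½×0.5×3.5672² = 65.9639.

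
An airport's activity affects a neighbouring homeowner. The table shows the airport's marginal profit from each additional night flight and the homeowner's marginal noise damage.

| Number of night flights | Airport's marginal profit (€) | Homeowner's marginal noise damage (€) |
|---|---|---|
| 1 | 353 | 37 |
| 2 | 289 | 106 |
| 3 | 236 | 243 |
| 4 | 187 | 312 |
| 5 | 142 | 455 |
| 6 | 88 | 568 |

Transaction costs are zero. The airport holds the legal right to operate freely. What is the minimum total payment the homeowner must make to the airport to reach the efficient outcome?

Left alone the airport would choose level 6 (marginal profit stays positive).
Efficient level: k* = 2 (marginal profit ≥ marginal noise damage through 2).
The homeowner must at least cover the airport's forgone profit from cutting 6→2: 236 + 187 + 142 + 88 = 653.

€653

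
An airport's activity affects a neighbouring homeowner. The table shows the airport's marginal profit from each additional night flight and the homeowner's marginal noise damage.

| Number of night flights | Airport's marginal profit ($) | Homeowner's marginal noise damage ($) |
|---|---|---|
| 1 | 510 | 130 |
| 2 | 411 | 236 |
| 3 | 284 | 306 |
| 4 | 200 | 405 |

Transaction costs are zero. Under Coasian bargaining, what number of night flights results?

2

Bargaining reaches the level where marginal profit last exceeds marginal noise damage.
That holds through level 2 (411 ≥ 236) but not at 3 (284 < 306).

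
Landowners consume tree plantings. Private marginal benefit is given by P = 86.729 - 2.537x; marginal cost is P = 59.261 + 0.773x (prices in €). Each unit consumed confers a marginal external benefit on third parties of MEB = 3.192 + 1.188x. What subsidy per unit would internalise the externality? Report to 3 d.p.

Social marginal benefit = demand + MEB = 89.921 - 1.349x.
Set SMB = MC: 89.921 - 1.349x = 59.261 + 0.773x → x* = 14.4486.
The Pigouvian subsidy equals MEB at x*: 3.192 + 1.188×14.4486 = 20.3569.

subsidy = €20.357 per unit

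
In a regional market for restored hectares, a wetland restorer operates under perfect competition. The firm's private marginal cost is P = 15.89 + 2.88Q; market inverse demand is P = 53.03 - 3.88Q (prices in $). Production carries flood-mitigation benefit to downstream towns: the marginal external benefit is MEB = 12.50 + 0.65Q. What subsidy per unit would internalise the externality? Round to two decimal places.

Social marginal cost = private MC − MEB = 3.39 + 2.23Q.
Set SMC = demand: 3.39 + 2.23Q = 53.03 - 3.88Q → Q* = 8.1244.
The Pigouvian subsidy equals MEB at Q*: 12.50 + 0.65×8.1244 = 17.7809.

subsidy = $17.78 per unit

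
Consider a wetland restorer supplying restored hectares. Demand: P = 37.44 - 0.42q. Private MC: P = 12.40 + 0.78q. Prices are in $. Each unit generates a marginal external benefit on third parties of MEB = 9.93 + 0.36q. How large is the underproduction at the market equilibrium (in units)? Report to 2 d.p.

20.76 units

Market equilibrium (private): 12.40 + 0.78q = 37.44 - 0.42q → q_m = 20.8667.
Social marginal cost = private MC − MEB = 2.47 + 0.42q.
Set SMC = demand: 2.47 + 0.42q = 37.44 - 0.42q → q* = 41.6310.
Gap = |20.8667 − 41.6310| = 20.7643.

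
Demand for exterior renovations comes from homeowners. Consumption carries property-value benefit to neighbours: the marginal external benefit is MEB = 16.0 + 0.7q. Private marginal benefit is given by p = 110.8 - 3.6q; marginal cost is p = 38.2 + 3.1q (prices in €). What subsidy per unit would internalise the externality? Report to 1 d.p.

subsidy = €26.3 per unit

Social marginal benefit = demand + MEB = 126.8 - 2.9q.
Set SMB = MC: 126.8 - 2.9q = 38.2 + 3.1q → q* = 14.7667.
The Pigouvian subsidy equals MEB at q*: 16.0 + 0.7×14.7667 = 26.3367.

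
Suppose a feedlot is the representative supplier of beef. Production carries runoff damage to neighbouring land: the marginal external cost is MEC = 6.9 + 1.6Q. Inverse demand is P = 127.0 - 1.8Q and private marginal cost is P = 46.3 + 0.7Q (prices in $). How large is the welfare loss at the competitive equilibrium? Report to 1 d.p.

Market equilibrium (private): 46.3 + 0.7Q = 127.0 - 1.8Q → Q_m = 32.2800.
Social marginal cost = private MC + MEC = 53.2 + 2.3Q.
Set SMC = demand: 53.2 + 2.3Q = 127.0 - 1.8Q → Q* = 18.0000.
Between Q* and Q_m the wedge SMC − demand runs linearly from 0 to MEC(Q_m), so the loss is a triangle.
DWL = ½ × 14.2800 × 58.5480 = 418.0327.

DWL = $418.0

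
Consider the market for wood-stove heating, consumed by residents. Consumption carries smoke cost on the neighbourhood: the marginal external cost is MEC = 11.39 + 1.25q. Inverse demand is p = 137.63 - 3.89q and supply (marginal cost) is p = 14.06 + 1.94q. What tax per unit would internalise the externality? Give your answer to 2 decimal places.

Social marginal benefit = demand − MEC = 126.24 - 5.14q.
Set SMB = MC: 126.24 - 5.14q = 14.06 + 1.94q → q* = 15.8446.
The Pigouvian tax equals MEC at q*: 11.39 + 1.25×15.8446 = 31.1958.

tax = 31.20 per unit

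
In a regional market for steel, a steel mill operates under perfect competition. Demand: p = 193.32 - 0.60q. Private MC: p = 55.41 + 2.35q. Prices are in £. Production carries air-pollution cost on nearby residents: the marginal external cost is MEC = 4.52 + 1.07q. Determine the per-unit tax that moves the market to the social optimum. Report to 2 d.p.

Social marginal cost = private MC + MEC = 59.93 + 3.42q.
Set SMC = demand: 59.93 + 3.42q = 193.32 - 0.60q → q* = 33.1816.
The Pigouvian tax equals MEC at q*: 4.52 + 1.07×33.1816 = 40.0243.

tax = £40.02 per unit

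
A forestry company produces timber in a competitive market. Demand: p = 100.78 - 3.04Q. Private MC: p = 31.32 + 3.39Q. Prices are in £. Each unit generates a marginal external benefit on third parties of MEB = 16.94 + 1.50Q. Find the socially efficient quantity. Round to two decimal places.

Social marginal cost = private MC − MEB = 14.38 + 1.89Q.
Set SMC = demand: 14.38 + 1.89Q = 100.78 - 3.04Q → Q* = 17.5254.

Q* = 17.53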